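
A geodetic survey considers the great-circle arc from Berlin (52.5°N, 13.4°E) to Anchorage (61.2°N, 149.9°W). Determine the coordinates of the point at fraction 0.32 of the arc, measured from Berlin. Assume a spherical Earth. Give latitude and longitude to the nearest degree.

≈ (73°N, 3°E)

From cos δ = sin φ₁ sin φ₂ + cos φ₁ cos φ₂ cos Δλ, the central angle is δ ≈ 1.144 rad (65.5°).
Interpolate at f = 0.32 with slerp weights a = sin((1−f)δ)/sin δ ≈ 0.771, b = sin(fδ)/sin δ ≈ 0.393.
p = a·p₁ + b·p₂ ≈ (0.293, 0.014, 0.956); φ = arcsin(p_z) ≈ 72.96°, λ = atan2(p_y, p_x) ≈ 2.69°.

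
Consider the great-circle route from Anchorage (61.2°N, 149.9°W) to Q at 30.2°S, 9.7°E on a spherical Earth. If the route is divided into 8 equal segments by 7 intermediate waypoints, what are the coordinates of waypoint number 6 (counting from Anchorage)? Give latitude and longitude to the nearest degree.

≈ 5°N, 1°W

Convert each endpoint to a unit vector on the sphere (x = cos φ cos λ, y = cos φ sin λ, z = sin φ).
The central angle between the endpoints is δ = arccos(p₁·p₂) ≈ 2.552 rad (146.2°).
Interpolate at f = 6/8 with slerp weights a = sin((1−f)δ)/sin δ ≈ 1.071, b = sin(fδ)/sin δ ≈ 1.693.
p = a·p₁ + b·p₂ ≈ (0.996, -0.012, 0.087); φ = arcsin(p_z) ≈ 4.97°, λ = atan2(p_y, p_x) ≈ -0.70°.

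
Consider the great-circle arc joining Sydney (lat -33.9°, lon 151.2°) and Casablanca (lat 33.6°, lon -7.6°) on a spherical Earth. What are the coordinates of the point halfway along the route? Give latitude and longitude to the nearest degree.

From cos δ = sin φ₁ sin φ₂ + cos φ₁ cos φ₂ cos Δλ, the central angle is δ ≈ 2.834 rad (162.4°).
Interpolate at f = 1/2 with slerp weights a = sin((1−f)δ)/sin δ ≈ 3.269, b = sin(fδ)/sin δ ≈ 3.269.
p = a·p₁ + b·p₂ ≈ (0.321, 0.947, -0.014); φ = arcsin(p_z) ≈ -0.82°, λ = atan2(p_y, p_x) ≈ 71.26°.

≈ lat -1°, lon 71°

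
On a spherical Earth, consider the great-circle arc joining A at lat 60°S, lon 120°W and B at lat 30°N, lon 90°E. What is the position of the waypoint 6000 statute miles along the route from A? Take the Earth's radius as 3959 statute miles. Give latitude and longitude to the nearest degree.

The haversine formula gives a central angle δ ≈ 2.512 rad (143.9°) between the endpoints. The total great-circle distance is δ·R ≈ 2.512 × 3959 ≈ 9943 mi, so the target fraction is f = 6000/9943 ≈ 0.603.
Interpolate at f ≈ 0.603 with slerp weights a = sin((1−f)δ)/sin δ ≈ 1.425, b = sin(fδ)/sin δ ≈ 1.695.
p = a·p₁ + b·p₂ ≈ (-0.356, 0.851, -0.386); φ = arcsin(p_z) ≈ -22.73°, λ = atan2(p_y, p_x) ≈ 112.71°.

≈ lat 23°S, lon 113°E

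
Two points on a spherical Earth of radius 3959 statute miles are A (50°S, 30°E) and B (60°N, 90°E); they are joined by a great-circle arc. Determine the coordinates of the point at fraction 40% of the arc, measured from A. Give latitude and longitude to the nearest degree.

Convert each endpoint to a unit vector on the sphere (x = cos φ cos λ, y = cos φ sin λ, z = sin φ).
The central angle between the endpoints is δ = arccos(p₁·p₂) ≈ 2.098 rad (120.2°).
Interpolate at f = 0.40 with slerp weights a = sin((1−f)δ)/sin δ ≈ 1.101, b = sin(fδ)/sin δ ≈ 0.861.
p = a·p₁ + b·p₂ ≈ (0.613, 0.784, -0.098); φ = arcsin(p_z) ≈ -5.62°, λ = atan2(p_y, p_x) ≈ 51.99°.

≈ (6°S, 52°E)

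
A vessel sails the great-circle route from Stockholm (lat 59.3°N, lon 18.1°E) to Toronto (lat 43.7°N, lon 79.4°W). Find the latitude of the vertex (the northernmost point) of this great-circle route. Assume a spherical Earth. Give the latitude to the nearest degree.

The great circle lies in the plane with unit normal n̂ = (p₁ × p₂)/|p₁ × p₂|.
Here n̂_z ≈ -0.437; the vertex latitude is φ_max = arccos|n̂_z| ≈ 64.1°.

≈ 64°N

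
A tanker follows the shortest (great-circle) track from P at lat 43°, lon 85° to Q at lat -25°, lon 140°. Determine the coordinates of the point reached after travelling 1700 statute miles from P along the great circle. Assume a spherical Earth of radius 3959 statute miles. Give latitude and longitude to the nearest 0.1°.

Convert each endpoint to a unit vector on the sphere (x = cos φ cos λ, y = cos φ sin λ, z = sin φ).
The central angle between the endpoints is δ = arccos(p₁·p₂) ≈ 1.479 rad (84.7°). The total great-circle distance is δ·R ≈ 1.479 × 3959 ≈ 5854 mi, so the target fraction is f = 1700/5854 ≈ 0.290.
Interpolate at f ≈ 0.290 with slerp weights a = sin((1−f)δ)/sin δ ≈ 0.871, b = sin(fδ)/sin δ ≈ 0.418.
p = a·p₁ + b·p₂ ≈ (-0.235, 0.878, 0.417); φ = arcsin(p_z) ≈ 24.66°, λ = atan2(p_y, p_x) ≈ 104.97°.

≈ lat 24.7°, lon 105.0°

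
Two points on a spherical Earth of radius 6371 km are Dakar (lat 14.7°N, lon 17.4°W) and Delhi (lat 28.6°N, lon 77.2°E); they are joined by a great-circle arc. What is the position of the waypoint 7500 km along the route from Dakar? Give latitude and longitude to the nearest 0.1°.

Convert each endpoint to a unit vector on the sphere (x = cos φ cos λ, y = cos φ sin λ, z = sin φ).
The central angle between the endpoints is δ = arccos(p₁·p₂) ≈ 1.517 rad (86.9°). The total great-circle distance is δ·R ≈ 1.517 × 6371 ≈ 9667 km, so the target fraction is f = 7500/9667 ≈ 0.776.
Interpolate at f ≈ 0.776 with slerp weights a = sin((1−f)δ)/sin δ ≈ 0.334, b = sin(fδ)/sin δ ≈ 0.925.
p = a·p₁ + b·p₂ ≈ (0.488, 0.695, 0.528); φ = arcsin(p_z) ≈ 31.84°, λ = atan2(p_y, p_x) ≈ 54.91°.

≈ lat 31.8°N, lon 54.9°E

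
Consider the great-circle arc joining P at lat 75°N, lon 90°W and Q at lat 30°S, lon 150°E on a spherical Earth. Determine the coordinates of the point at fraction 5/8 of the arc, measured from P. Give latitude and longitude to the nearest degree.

The haversine formula gives a central angle δ ≈ 2.208 rad (126.5°) between the endpoints.
Interpolate at f = 5/8 with slerp weights a = sin((1−f)δ)/sin δ ≈ 0.917, b = sin(fδ)/sin δ ≈ 1.222.
p = a·p₁ + b·p₂ ≈ (-0.916, 0.292, 0.274); φ = arcsin(p_z) ≈ 15.93°, λ = atan2(p_y, p_x) ≈ 162.34°.

≈ lat 16°N, lon 162°E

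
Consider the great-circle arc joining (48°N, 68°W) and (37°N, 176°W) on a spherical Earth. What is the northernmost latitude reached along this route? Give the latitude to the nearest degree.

The great circle lies in the plane with unit normal n̂ = (p₁ × p₂)/|p₁ × p₂|.
Here n̂_z ≈ -0.530; the vertex latitude is φ_max = arccos|n̂_z| ≈ 58.0°.
Check via Clairaut: cos φ_max = |cos φ₁| · sin C = cos(48.0°)·sin(52.3°) ≈ 0.530, again giving ≈ 58.0°.

≈ 58°N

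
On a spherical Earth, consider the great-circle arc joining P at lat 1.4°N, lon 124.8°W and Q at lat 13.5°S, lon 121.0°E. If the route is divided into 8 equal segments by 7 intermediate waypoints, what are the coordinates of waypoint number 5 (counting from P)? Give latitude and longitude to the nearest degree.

Convert each endpoint to a unit vector on the sphere (x = cos φ cos λ, y = cos φ sin λ, z = sin φ).
The central angle between the endpoints is δ = arccos(p₁·p₂) ≈ 1.987 rad (113.8°).
Interpolate at f = 5/8 with slerp weights a = sin((1−f)δ)/sin δ ≈ 0.741, b = sin(fδ)/sin δ ≈ 1.035.
p = a·p₁ + b·p₂ ≈ (-0.941, 0.254, -0.223); φ = arcsin(p_z) ≈ -12.91°, λ = atan2(p_y, p_x) ≈ 164.90°.

≈ lat 13°S, lon 165°E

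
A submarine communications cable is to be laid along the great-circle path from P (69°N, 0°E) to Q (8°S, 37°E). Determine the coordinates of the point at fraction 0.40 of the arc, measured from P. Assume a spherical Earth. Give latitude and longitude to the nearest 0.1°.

From cos δ = sin φ₁ sin φ₂ + cos φ₁ cos φ₂ cos Δλ, the central angle is δ ≈ 1.417 rad (81.2°).
Interpolate at f = 0.40 with slerp weights a = sin((1−f)δ)/sin δ ≈ 0.760, b = sin(fδ)/sin δ ≈ 0.543.
p = a·p₁ + b·p₂ ≈ (0.702, 0.324, 0.634); φ = arcsin(p_z) ≈ 39.36°, λ = atan2(p_y, p_x) ≈ 24.76°.

≈ (39.4°N, 24.8°E)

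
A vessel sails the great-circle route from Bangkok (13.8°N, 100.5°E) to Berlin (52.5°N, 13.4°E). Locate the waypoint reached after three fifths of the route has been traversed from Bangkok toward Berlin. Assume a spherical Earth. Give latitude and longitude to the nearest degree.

Write both endpoints as unit vectors p₁, p₂ with components (cos φ cos λ, cos φ sin λ, sin φ).
The central angle between the endpoints is δ = arccos(p₁·p₂) ≈ 1.350 rad (77.3°).
Interpolate at f = 3/5 with slerp weights a = sin((1−f)δ)/sin δ ≈ 0.527, b = sin(fδ)/sin δ ≈ 0.742.
p = a·p₁ + b·p₂ ≈ (0.346, 0.608, 0.715); φ = arcsin(p_z) ≈ 45.61°, λ = atan2(p_y, p_x) ≈ 60.33°.

≈ 46°N, 60°E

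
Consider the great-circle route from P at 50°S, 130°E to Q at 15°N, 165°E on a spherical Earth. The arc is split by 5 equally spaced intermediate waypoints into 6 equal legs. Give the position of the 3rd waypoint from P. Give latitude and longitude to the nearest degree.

Write both endpoints as unit vectors p₁, p₂ with components (cos φ cos λ, cos φ sin λ, sin φ).
The central angle between the endpoints is δ = arccos(p₁·p₂) ≈ 1.255 rad (71.9°).
Interpolate at f = 3/6 with slerp weights a = sin((1−f)δ)/sin δ ≈ 0.618, b = sin(fδ)/sin δ ≈ 0.618.
p = a·p₁ + b·p₂ ≈ (-0.832, 0.459, -0.313); φ = arcsin(p_z) ≈ -18.26°, λ = atan2(p_y, p_x) ≈ 151.12°.

≈ 18°S, 151°E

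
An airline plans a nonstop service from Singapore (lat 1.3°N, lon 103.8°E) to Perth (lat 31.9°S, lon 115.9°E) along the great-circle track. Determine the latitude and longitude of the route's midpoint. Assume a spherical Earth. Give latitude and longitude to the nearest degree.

From cos δ = sin φ₁ sin φ₂ + cos φ₁ cos φ₂ cos Δλ, the central angle is δ ≈ 0.613 rad (35.1°).
Interpolate at f = 1/2 with slerp weights a = sin((1−f)δ)/sin δ ≈ 0.524, b = sin(fδ)/sin δ ≈ 0.524.
p = a·p₁ + b·p₂ ≈ (-0.320, 0.910, -0.265); φ = arcsin(p_z) ≈ -15.38°, λ = atan2(p_y, p_x) ≈ 109.35°.

≈ lat 15°S, lon 109°E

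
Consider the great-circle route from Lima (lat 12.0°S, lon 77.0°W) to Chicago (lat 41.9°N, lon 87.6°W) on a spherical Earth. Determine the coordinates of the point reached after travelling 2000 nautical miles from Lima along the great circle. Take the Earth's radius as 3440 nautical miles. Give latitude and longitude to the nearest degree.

Write both endpoints as unit vectors p₁, p₂ with components (cos φ cos λ, cos φ sin λ, sin φ).
The central angle between the endpoints is δ = arccos(p₁·p₂) ≈ 0.956 rad (54.8°). The total great-circle distance is δ·R ≈ 0.956 × 3440 ≈ 3289 nmi, so the target fraction is f = 2000/3289 ≈ 0.608.
Interpolate at f ≈ 0.608 with slerp weights a = sin((1−f)δ)/sin δ ≈ 0.448, b = sin(fδ)/sin δ ≈ 0.672.
p = a·p₁ + b·p₂ ≈ (0.120, -0.927, 0.356); φ = arcsin(p_z) ≈ 20.84°, λ = atan2(p_y, p_x) ≈ -82.65°.

≈ lat 21°N, lon 83°W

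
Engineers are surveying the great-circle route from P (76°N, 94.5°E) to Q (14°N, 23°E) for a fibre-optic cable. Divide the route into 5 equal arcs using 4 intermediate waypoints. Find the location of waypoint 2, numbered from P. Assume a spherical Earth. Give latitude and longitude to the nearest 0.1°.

Write both endpoints as unit vectors p₁, p₂ with components (cos φ cos λ, cos φ sin λ, sin φ).
The central angle between the endpoints is δ = arccos(p₁·p₂) ≈ 1.256 rad (72.0°).
Interpolate at f = 2/5 with slerp weights a = sin((1−f)δ)/sin δ ≈ 0.720, b = sin(fδ)/sin δ ≈ 0.507.
p = a·p₁ + b·p₂ ≈ (0.439, 0.366, 0.821); φ = arcsin(p_z) ≈ 55.17°, λ = atan2(p_y, p_x) ≈ 39.81°.

≈ (55.2°N, 39.8°E)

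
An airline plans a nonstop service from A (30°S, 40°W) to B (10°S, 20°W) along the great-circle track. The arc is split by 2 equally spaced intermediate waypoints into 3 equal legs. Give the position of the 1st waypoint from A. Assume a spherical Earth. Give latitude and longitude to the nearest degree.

Write both endpoints as unit vectors p₁, p₂ with components (cos φ cos λ, cos φ sin λ, sin φ).
The central angle between the endpoints is δ = arccos(p₁·p₂) ≈ 0.477 rad (27.3°).
Interpolate at f = 1/3 with slerp weights a = sin((1−f)δ)/sin δ ≈ 0.681, b = sin(fδ)/sin δ ≈ 0.345.
p = a·p₁ + b·p₂ ≈ (0.771, -0.495, -0.400); φ = arcsin(p_z) ≈ -23.60°, λ = atan2(p_y, p_x) ≈ -32.72°.

≈ (24°S, 33°W)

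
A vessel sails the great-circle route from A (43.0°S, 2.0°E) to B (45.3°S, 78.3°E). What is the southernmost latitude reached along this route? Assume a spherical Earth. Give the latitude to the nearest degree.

≈ 51°S

The great circle lies in the plane with unit normal n̂ = (p₁ × p₂)/|p₁ × p₂|.
Here n̂_z ≈ +0.629; the vertex latitude is φ_max = arccos|n̂_z| ≈ 51.0°.
Check via Clairaut: cos φ_max = |cos φ₁| · sin C = cos(43.0°)·sin(120.7°) ≈ 0.629, again giving ≈ 51.0°.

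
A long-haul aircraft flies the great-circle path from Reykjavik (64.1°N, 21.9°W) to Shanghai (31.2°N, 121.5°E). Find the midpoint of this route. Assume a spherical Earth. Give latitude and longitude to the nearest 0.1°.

Write both endpoints as unit vectors p₁, p₂ with components (cos φ cos λ, cos φ sin λ, sin φ).
The central angle between the endpoints is δ = arccos(p₁·p₂) ≈ 1.404 rad (80.4°).
Interpolate at f = 1/2 with slerp weights a = sin((1−f)δ)/sin δ ≈ 0.655, b = sin(fδ)/sin δ ≈ 0.655.
p = a·p₁ + b·p₂ ≈ (-0.027, 0.371, 0.928); φ = arcsin(p_z) ≈ 68.17°, λ = atan2(p_y, p_x) ≈ 94.21°.

≈ (68.2°N, 94.2°E)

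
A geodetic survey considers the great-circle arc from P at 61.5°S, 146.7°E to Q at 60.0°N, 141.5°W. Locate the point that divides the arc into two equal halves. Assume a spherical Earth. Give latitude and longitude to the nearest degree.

The haversine formula gives a central angle δ ≈ 2.328 rad (133.4°) between the endpoints.
Interpolate at f = 1/2 with slerp weights a = sin((1−f)δ)/sin δ ≈ 1.263, b = sin(fδ)/sin δ ≈ 1.263.
p = a·p₁ + b·p₂ ≈ (-0.998, -0.062, -0.016); φ = arcsin(p_z) ≈ -0.93°, λ = atan2(p_y, p_x) ≈ -176.43°.

≈ 1°S, 176°W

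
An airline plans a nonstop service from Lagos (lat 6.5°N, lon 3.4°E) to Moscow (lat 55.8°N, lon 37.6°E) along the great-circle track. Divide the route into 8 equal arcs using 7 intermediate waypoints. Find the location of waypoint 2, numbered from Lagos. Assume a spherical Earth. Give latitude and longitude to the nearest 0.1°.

Write both endpoints as unit vectors p₁, p₂ with components (cos φ cos λ, cos φ sin λ, sin φ).
The central angle between the endpoints is δ = arccos(p₁·p₂) ≈ 0.982 rad (56.3°).
Interpolate at f = 2/8 with slerp weights a = sin((1−f)δ)/sin δ ≈ 0.808, b = sin(fδ)/sin δ ≈ 0.292.
p = a·p₁ + b·p₂ ≈ (0.931, 0.148, 0.333); φ = arcsin(p_z) ≈ 19.46°, λ = atan2(p_y, p_x) ≈ 9.02°.

≈ lat 19.5°N, lon 9.0°E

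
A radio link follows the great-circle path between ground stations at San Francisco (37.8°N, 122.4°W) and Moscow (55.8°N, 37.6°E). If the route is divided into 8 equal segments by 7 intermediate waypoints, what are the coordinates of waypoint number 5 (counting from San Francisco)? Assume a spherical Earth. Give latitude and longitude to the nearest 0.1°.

≈ 81.1°N, 30.4°W

Convert each endpoint to a unit vector on the sphere (x = cos φ cos λ, y = cos φ sin λ, z = sin φ).
The central angle between the endpoints is δ = arccos(p₁·p₂) ≈ 1.481 rad (84.9°).
Interpolate at f = 5/8 with slerp weights a = sin((1−f)δ)/sin δ ≈ 0.529, b = sin(fδ)/sin δ ≈ 0.802.
p = a·p₁ + b·p₂ ≈ (0.133, -0.078, 0.988); φ = arcsin(p_z) ≈ 81.12°, λ = atan2(p_y, p_x) ≈ -30.39°.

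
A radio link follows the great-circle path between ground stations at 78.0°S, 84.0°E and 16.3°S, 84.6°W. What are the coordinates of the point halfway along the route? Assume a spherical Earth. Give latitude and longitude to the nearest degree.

≈ 59°S, 81°W

Write both endpoints as unit vectors p₁, p₂ with components (cos φ cos λ, cos φ sin λ, sin φ).
The central angle between the endpoints is δ = arccos(p₁·p₂) ≈ 1.492 rad (85.5°).
Interpolate at f = 1/2 with slerp weights a = sin((1−f)δ)/sin δ ≈ 0.681, b = sin(fδ)/sin δ ≈ 0.681.
p = a·p₁ + b·p₂ ≈ (0.076, -0.510, -0.857); φ = arcsin(p_z) ≈ -58.98°, λ = atan2(p_y, p_x) ≈ -81.49°.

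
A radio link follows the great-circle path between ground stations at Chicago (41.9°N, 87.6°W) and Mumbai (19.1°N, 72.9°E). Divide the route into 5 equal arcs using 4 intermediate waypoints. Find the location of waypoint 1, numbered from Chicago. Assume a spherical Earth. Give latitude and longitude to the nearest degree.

Convert each endpoint to a unit vector on the sphere (x = cos φ cos λ, y = cos φ sin λ, z = sin φ).
The central angle between the endpoints is δ = arccos(p₁·p₂) ≈ 2.031 rad (116.4°).
Interpolate at f = 1/5 with slerp weights a = sin((1−f)δ)/sin δ ≈ 1.115, b = sin(fδ)/sin δ ≈ 0.441.
p = a·p₁ + b·p₂ ≈ (0.157, -0.430, 0.889); φ = arcsin(p_z) ≈ 62.72°, λ = atan2(p_y, p_x) ≈ -69.93°.

≈ (63°N, 70°W)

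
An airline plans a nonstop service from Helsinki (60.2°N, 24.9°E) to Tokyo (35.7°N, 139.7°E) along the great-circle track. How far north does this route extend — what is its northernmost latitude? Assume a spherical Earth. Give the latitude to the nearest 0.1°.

≈ 67.1°N

The great circle lies in the plane with unit normal n̂ = (p₁ × p₂)/|p₁ × p₂|.
Here n̂_z ≈ +0.389; the vertex latitude is φ_max = arccos|n̂_z| ≈ 67.1°.
Check via Clairaut: cos φ_max = |cos φ₁| · sin C = cos(60.2°)·sin(51.5°) ≈ 0.389, again giving ≈ 67.1°.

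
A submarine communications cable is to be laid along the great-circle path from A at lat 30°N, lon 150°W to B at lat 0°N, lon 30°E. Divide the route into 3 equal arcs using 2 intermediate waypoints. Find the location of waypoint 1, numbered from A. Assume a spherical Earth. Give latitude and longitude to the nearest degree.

The haversine formula gives a central angle δ ≈ 2.618 rad (150.0°) between the endpoints.
Interpolate at f = 1/3 with slerp weights a = sin((1−f)δ)/sin δ ≈ 1.970, b = sin(fδ)/sin δ ≈ 1.532.
p = a·p₁ + b·p₂ ≈ (-0.150, -0.087, 0.985); φ = arcsin(p_z) ≈ 80.00°, λ = atan2(p_y, p_x) ≈ -150.00°.

≈ lat 80°N, lon 150°W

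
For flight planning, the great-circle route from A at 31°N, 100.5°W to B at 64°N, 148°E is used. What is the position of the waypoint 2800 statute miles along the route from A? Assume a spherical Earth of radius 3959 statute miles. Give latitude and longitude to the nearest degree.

From cos δ = sin φ₁ sin φ₂ + cos φ₁ cos φ₂ cos Δλ, the central angle is δ ≈ 1.240 rad (71.0°). The total great-circle distance is δ·R ≈ 1.240 × 3959 ≈ 4907 mi, so the target fraction is f = 2800/4907 ≈ 0.571.
Interpolate at f ≈ 0.571 with slerp weights a = sin((1−f)δ)/sin δ ≈ 0.537, b = sin(fδ)/sin δ ≈ 0.687.
p = a·p₁ + b·p₂ ≈ (-0.339, -0.293, 0.894); φ = arcsin(p_z) ≈ 63.38°, λ = atan2(p_y, p_x) ≈ -139.21°.

≈ 63°N, 139°W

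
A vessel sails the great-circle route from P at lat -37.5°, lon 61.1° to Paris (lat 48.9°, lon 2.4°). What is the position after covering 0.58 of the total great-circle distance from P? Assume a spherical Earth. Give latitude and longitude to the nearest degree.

From cos δ = sin φ₁ sin φ₂ + cos φ₁ cos φ₂ cos Δλ, the central angle is δ ≈ 1.760 rad (100.8°).
Interpolate at f = 0.58 with slerp weights a = sin((1−f)δ)/sin δ ≈ 0.686, b = sin(fδ)/sin δ ≈ 0.868.
p = a·p₁ + b·p₂ ≈ (0.833, 0.500, 0.237); φ = arcsin(p_z) ≈ 13.68°, λ = atan2(p_y, p_x) ≈ 30.99°.

≈ lat 14°, lon 31°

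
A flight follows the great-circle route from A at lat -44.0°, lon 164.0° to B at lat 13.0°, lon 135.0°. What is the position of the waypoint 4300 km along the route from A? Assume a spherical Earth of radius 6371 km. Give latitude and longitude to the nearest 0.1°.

Convert each endpoint to a unit vector on the sphere (x = cos φ cos λ, y = cos φ sin λ, z = sin φ).
The central angle between the endpoints is δ = arccos(p₁·p₂) ≈ 1.096 rad (62.8°). The total great-circle distance is δ·R ≈ 1.096 × 6371 ≈ 6985 km, so the target fraction is f = 4300/6985 ≈ 0.616.
Interpolate at f ≈ 0.616 with slerp weights a = sin((1−f)δ)/sin δ ≈ 0.460, b = sin(fδ)/sin δ ≈ 0.702.
p = a·p₁ + b·p₂ ≈ (-0.802, 0.575, -0.161); φ = arcsin(p_z) ≈ -9.29°, λ = atan2(p_y, p_x) ≈ 144.35°.

≈ lat -9.3°, lon 144.4°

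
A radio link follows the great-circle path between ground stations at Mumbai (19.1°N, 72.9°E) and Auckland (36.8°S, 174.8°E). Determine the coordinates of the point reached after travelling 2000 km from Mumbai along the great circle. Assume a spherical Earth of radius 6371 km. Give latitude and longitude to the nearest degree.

Write both endpoints as unit vectors p₁, p₂ with components (cos φ cos λ, cos φ sin λ, sin φ).
The central angle between the endpoints is δ = arccos(p₁·p₂) ≈ 1.931 rad (110.6°). The total great-circle distance is δ·R ≈ 1.931 × 6371 ≈ 12299 km, so the target fraction is f = 2000/12299 ≈ 0.163.
Interpolate at f ≈ 0.163 with slerp weights a = sin((1−f)δ)/sin δ ≈ 1.067, b = sin(fδ)/sin δ ≈ 0.330.
p = a·p₁ + b·p₂ ≈ (0.033, 0.988, 0.152); φ = arcsin(p_z) ≈ 8.72°, λ = atan2(p_y, p_x) ≈ 88.06°.

≈ 9°N, 88°E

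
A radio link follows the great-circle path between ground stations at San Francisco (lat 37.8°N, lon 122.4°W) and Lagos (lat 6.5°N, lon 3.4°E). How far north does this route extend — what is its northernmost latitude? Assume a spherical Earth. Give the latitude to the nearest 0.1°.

≈ 46.3°N

The great circle lies in the plane with unit normal n̂ = (p₁ × p₂)/|p₁ × p₂|.
Here n̂_z ≈ +0.691; the vertex latitude is φ_max = arccos|n̂_z| ≈ 46.3°.
Check via Clairaut: cos φ_max = |cos φ₁| · sin C = cos(37.8°)·sin(61.1°) ≈ 0.691, again giving ≈ 46.3°.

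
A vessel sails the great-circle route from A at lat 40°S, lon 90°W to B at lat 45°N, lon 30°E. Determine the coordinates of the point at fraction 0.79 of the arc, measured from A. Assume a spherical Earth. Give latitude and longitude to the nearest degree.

The haversine formula gives a central angle δ ≈ 2.382 rad (136.5°) between the endpoints.
Interpolate at f = 0.79 with slerp weights a = sin((1−f)δ)/sin δ ≈ 0.697, b = sin(fδ)/sin δ ≈ 1.383.
p = a·p₁ + b·p₂ ≈ (0.847, -0.045, 0.530); φ = arcsin(p_z) ≈ 32.00°, λ = atan2(p_y, p_x) ≈ -3.03°.

≈ lat 32°N, lon 3°W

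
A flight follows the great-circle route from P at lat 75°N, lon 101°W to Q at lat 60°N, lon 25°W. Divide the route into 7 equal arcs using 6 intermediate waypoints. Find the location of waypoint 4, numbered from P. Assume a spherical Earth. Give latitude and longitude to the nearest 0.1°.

The haversine formula gives a central angle δ ≈ 0.520 rad (29.8°) between the endpoints.
Interpolate at f = 4/7 with slerp weights a = sin((1−f)δ)/sin δ ≈ 0.445, b = sin(fδ)/sin δ ≈ 0.589.
p = a·p₁ + b·p₂ ≈ (0.245, -0.238, 0.940); φ = arcsin(p_z) ≈ 70.05°, λ = atan2(p_y, p_x) ≈ -44.11°.

≈ lat 70.0°N, lon 44.1°W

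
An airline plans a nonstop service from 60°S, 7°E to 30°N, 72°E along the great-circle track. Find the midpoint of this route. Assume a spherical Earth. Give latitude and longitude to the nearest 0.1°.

≈ 17.4°S, 49.2°E

Write both endpoints as unit vectors p₁, p₂ with components (cos φ cos λ, cos φ sin λ, sin φ).
The central angle between the endpoints is δ = arccos(p₁·p₂) ≈ 1.823 rad (104.5°).
Interpolate at f = 1/2 with slerp weights a = sin((1−f)δ)/sin δ ≈ 0.817, b = sin(fδ)/sin δ ≈ 0.817.
p = a·p₁ + b·p₂ ≈ (0.624, 0.722, -0.299); φ = arcsin(p_z) ≈ -17.39°, λ = atan2(p_y, p_x) ≈ 49.19°.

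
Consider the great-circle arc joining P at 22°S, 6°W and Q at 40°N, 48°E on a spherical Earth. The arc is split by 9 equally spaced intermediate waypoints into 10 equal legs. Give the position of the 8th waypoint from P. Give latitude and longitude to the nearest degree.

Convert each endpoint to a unit vector on the sphere (x = cos φ cos λ, y = cos φ sin λ, z = sin φ).
The central angle between the endpoints is δ = arccos(p₁·p₂) ≈ 1.393 rad (79.8°).
Interpolate at f = 8/10 with slerp weights a = sin((1−f)δ)/sin δ ≈ 0.279, b = sin(fδ)/sin δ ≈ 0.912.
p = a·p₁ + b·p₂ ≈ (0.725, 0.492, 0.482); φ = arcsin(p_z) ≈ 28.79°, λ = atan2(p_y, p_x) ≈ 34.16°.

≈ 29°N, 34°E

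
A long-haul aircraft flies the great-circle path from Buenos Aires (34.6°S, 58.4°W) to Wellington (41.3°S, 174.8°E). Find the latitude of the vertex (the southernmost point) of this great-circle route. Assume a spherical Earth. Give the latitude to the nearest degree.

≈ 60°S

The great circle lies in the plane with unit normal n̂ = (p₁ × p₂)/|p₁ × p₂|.
Here n̂_z ≈ -0.495; the vertex latitude is φ_max = arccos|n̂_z| ≈ 60.3°.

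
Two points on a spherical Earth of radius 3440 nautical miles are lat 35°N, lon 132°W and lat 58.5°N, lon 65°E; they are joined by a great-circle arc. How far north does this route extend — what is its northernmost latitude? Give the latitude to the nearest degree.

≈ 83°N

The great circle lies in the plane with unit normal n̂ = (p₁ × p₂)/|p₁ × p₂|.
Here n̂_z ≈ -0.126; the vertex latitude is φ_max = arccos|n̂_z| ≈ 82.8°.
Check via Clairaut: cos φ_max = |cos φ₁| · sin C = cos(35.0°)·sin(8.8°) ≈ 0.126, again giving ≈ 82.8°.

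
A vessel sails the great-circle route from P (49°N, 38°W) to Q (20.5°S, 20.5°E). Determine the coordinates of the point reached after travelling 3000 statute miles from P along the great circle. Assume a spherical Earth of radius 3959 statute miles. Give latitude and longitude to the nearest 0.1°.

≈ (16.1°N, 3.1°W)

The haversine formula gives a central angle δ ≈ 1.514 rad (86.7°) between the endpoints. The total great-circle distance is δ·R ≈ 1.514 × 3959 ≈ 5994 mi, so the target fraction is f = 3000/5994 ≈ 0.501.
Interpolate at f ≈ 0.501 with slerp weights a = sin((1−f)δ)/sin δ ≈ 0.687, b = sin(fδ)/sin δ ≈ 0.688.
p = a·p₁ + b·p₂ ≈ (0.959, -0.052, 0.278); φ = arcsin(p_z) ≈ 16.12°, λ = atan2(p_y, p_x) ≈ -3.09°.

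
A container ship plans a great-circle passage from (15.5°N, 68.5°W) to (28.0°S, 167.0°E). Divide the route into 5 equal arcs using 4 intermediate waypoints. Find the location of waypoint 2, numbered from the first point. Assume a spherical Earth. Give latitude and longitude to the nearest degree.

From cos δ = sin φ₁ sin φ₂ + cos φ₁ cos φ₂ cos Δλ, the central angle is δ ≈ 2.224 rad (127.4°).
Interpolate at f = 2/5 with slerp weights a = sin((1−f)δ)/sin δ ≈ 1.224, b = sin(fδ)/sin δ ≈ 0.978.
p = a·p₁ + b·p₂ ≈ (-0.409, -0.903, -0.132); φ = arcsin(p_z) ≈ -7.58°, λ = atan2(p_y, p_x) ≈ -114.37°.

≈ (8°S, 114°W)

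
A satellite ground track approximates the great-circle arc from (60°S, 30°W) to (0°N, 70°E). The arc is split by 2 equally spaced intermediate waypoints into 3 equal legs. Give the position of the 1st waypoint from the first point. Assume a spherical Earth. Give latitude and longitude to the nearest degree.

Write both endpoints as unit vectors p₁, p₂ with components (cos φ cos λ, cos φ sin λ, sin φ).
The central angle between the endpoints is δ = arccos(p₁·p₂) ≈ 1.658 rad (95.0°).
Interpolate at f = 1/3 with slerp weights a = sin((1−f)δ)/sin δ ≈ 0.897, b = sin(fδ)/sin δ ≈ 0.527.
p = a·p₁ + b·p₂ ≈ (0.569, 0.271, -0.777); φ = arcsin(p_z) ≈ -50.96°, λ = atan2(p_y, p_x) ≈ 25.47°.

≈ (51°S, 25°E)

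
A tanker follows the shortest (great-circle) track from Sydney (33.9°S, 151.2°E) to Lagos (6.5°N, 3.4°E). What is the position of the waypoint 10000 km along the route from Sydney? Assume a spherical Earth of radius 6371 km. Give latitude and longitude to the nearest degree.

≈ (29°S, 40°E)

Write both endpoints as unit vectors p₁, p₂ with components (cos φ cos λ, cos φ sin λ, sin φ).
The central angle between the endpoints is δ = arccos(p₁·p₂) ≈ 2.436 rad (139.6°). The total great-circle distance is δ·R ≈ 2.436 × 6371 ≈ 15517 km, so the target fraction is f = 10000/15517 ≈ 0.644.
Interpolate at f ≈ 0.644 with slerp weights a = sin((1−f)δ)/sin δ ≈ 1.174, b = sin(fδ)/sin δ ≈ 1.541.
p = a·p₁ + b·p₂ ≈ (0.675, 0.560, -0.480); φ = arcsin(p_z) ≈ -28.71°, λ = atan2(p_y, p_x) ≈ 39.71°.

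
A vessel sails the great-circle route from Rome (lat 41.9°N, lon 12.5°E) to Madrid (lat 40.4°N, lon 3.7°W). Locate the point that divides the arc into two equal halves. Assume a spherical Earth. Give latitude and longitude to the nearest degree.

≈ lat 41°N, lon 4°E

The haversine formula gives a central angle δ ≈ 0.214 rad (12.3°) between the endpoints.
Interpolate at f = 1/2 with slerp weights a = sin((1−f)δ)/sin δ ≈ 0.503, b = sin(fδ)/sin δ ≈ 0.503.
p = a·p₁ + b·p₂ ≈ (0.748, 0.056, 0.662); φ = arcsin(p_z) ≈ 41.43°, λ = atan2(p_y, p_x) ≈ 4.31°.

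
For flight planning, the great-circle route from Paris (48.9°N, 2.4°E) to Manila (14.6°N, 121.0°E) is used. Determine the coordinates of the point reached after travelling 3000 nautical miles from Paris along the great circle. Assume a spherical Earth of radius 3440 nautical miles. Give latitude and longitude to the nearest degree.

≈ 48°N, 82°E

The haversine formula gives a central angle δ ≈ 1.686 rad (96.6°) between the endpoints. The total great-circle distance is δ·R ≈ 1.686 × 3440 ≈ 5799 nmi, so the target fraction is f = 3000/5799 ≈ 0.517.
Interpolate at f ≈ 0.517 with slerp weights a = sin((1−f)δ)/sin δ ≈ 0.732, b = sin(fδ)/sin δ ≈ 0.771.
p = a·p₁ + b·p₂ ≈ (0.096, 0.659, 0.746); φ = arcsin(p_z) ≈ 48.21°, λ = atan2(p_y, p_x) ≈ 81.69°.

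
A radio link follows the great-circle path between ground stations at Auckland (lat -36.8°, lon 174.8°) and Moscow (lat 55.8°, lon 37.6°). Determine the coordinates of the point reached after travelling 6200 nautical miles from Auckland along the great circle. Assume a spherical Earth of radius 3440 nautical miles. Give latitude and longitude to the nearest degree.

From cos δ = sin φ₁ sin φ₂ + cos φ₁ cos φ₂ cos Δλ, the central angle is δ ≈ 2.542 rad (145.7°). The total great-circle distance is δ·R ≈ 2.542 × 3440 ≈ 8745 nmi, so the target fraction is f = 6200/8745 ≈ 0.709.
Interpolate at f ≈ 0.709 with slerp weights a = sin((1−f)δ)/sin δ ≈ 1.195, b = sin(fδ)/sin δ ≈ 1.725.
p = a·p₁ + b·p₂ ≈ (-0.185, 0.678, 0.711); φ = arcsin(p_z) ≈ 45.32°, λ = atan2(p_y, p_x) ≈ 105.23°.

≈ lat 45°, lon 105°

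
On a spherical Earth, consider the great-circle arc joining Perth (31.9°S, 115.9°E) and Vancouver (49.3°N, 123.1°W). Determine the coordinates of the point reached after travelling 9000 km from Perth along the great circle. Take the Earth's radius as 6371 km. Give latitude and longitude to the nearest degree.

≈ (27°N, 174°E)

Write both endpoints as unit vectors p₁, p₂ with components (cos φ cos λ, cos φ sin λ, sin φ).
The central angle between the endpoints is δ = arccos(p₁·p₂) ≈ 2.326 rad (133.3°). The total great-circle distance is δ·R ≈ 2.326 × 6371 ≈ 14822 km, so the target fraction is f = 9000/14822 ≈ 0.607.
Interpolate at f ≈ 0.607 with slerp weights a = sin((1−f)δ)/sin δ ≈ 1.088, b = sin(fδ)/sin δ ≈ 1.357.
p = a·p₁ + b·p₂ ≈ (-0.887, 0.090, 0.454); φ = arcsin(p_z) ≈ 26.98°, λ = atan2(p_y, p_x) ≈ 174.23°.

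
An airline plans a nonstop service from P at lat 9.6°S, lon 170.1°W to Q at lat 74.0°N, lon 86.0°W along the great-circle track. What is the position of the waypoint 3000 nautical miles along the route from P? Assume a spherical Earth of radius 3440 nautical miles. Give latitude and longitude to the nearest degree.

≈ lat 38°N, lon 154°W

The haversine formula gives a central angle δ ≈ 1.704 rad (97.6°) between the endpoints. The total great-circle distance is δ·R ≈ 1.704 × 3440 ≈ 5860 nmi, so the target fraction is f = 3000/5860 ≈ 0.512.
Interpolate at f ≈ 0.512 with slerp weights a = sin((1−f)δ)/sin δ ≈ 0.745, b = sin(fδ)/sin δ ≈ 0.772.
p = a·p₁ + b·p₂ ≈ (-0.709, -0.339, 0.618); φ = arcsin(p_z) ≈ 38.19°, λ = atan2(p_y, p_x) ≈ -154.47°.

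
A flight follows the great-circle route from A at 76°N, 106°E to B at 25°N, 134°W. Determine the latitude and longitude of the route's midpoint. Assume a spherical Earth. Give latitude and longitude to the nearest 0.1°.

≈ 59.7°N, 148.9°W

Write both endpoints as unit vectors p₁, p₂ with components (cos φ cos λ, cos φ sin λ, sin φ).
The central angle between the endpoints is δ = arccos(p₁·p₂) ≈ 1.266 rad (72.5°).
Interpolate at f = 1/2 with slerp weights a = sin((1−f)δ)/sin δ ≈ 0.620, b = sin(fδ)/sin δ ≈ 0.620.
p = a·p₁ + b·p₂ ≈ (-0.432, -0.260, 0.864); φ = arcsin(p_z) ≈ 59.73°, λ = atan2(p_y, p_x) ≈ -148.94°.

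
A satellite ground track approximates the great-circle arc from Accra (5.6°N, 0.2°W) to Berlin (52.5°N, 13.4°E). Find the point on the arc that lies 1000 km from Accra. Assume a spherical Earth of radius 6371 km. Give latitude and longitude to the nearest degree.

≈ (14°N, 2°E)

Write both endpoints as unit vectors p₁, p₂ with components (cos φ cos λ, cos φ sin λ, sin φ).
The central angle between the endpoints is δ = arccos(p₁·p₂) ≈ 0.842 rad (48.2°). The total great-circle distance is δ·R ≈ 0.842 × 6371 ≈ 5362 km, so the target fraction is f = 1000/5362 ≈ 0.187.
Interpolate at f ≈ 0.187 with slerp weights a = sin((1−f)δ)/sin δ ≈ 0.848, b = sin(fδ)/sin δ ≈ 0.210.
p = a·p₁ + b·p₂ ≈ (0.968, 0.027, 0.249); φ = arcsin(p_z) ≈ 14.42°, λ = atan2(p_y, p_x) ≈ 1.58°.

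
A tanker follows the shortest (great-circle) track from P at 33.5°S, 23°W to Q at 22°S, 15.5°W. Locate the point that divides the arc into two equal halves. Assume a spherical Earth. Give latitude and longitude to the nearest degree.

≈ 28°S, 19°W

The haversine formula gives a central angle δ ≈ 0.232 rad (13.3°) between the endpoints.
Interpolate at f = 1/2 with slerp weights a = sin((1−f)δ)/sin δ ≈ 0.503, b = sin(fδ)/sin δ ≈ 0.503.
p = a·p₁ + b·p₂ ≈ (0.836, -0.289, -0.466); φ = arcsin(p_z) ≈ -27.80°, λ = atan2(p_y, p_x) ≈ -19.05°.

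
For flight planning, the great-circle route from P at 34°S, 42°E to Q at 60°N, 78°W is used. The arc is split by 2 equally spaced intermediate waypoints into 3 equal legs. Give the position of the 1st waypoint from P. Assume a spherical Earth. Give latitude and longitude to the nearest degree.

≈ 4°N, 17°E

From cos δ = sin φ₁ sin φ₂ + cos φ₁ cos φ₂ cos Δλ, the central angle is δ ≈ 2.334 rad (133.8°).
Interpolate at f = 1/3 with slerp weights a = sin((1−f)δ)/sin δ ≈ 1.384, b = sin(fδ)/sin δ ≈ 0.972.
p = a·p₁ + b·p₂ ≈ (0.954, 0.293, 0.068); φ = arcsin(p_z) ≈ 3.87°, λ = atan2(p_y, p_x) ≈ 17.05°.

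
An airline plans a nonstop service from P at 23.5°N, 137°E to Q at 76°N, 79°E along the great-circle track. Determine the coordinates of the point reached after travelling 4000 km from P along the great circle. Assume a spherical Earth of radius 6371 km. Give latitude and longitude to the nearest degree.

≈ 58°N, 122°E

From cos δ = sin φ₁ sin φ₂ + cos φ₁ cos φ₂ cos Δλ, the central angle is δ ≈ 1.042 rad (59.7°). The total great-circle distance is δ·R ≈ 1.042 × 6371 ≈ 6639 km, so the target fraction is f = 4000/6639 ≈ 0.603.
Interpolate at f ≈ 0.603 with slerp weights a = sin((1−f)δ)/sin δ ≈ 0.466, b = sin(fδ)/sin δ ≈ 0.680.
p = a·p₁ + b·p₂ ≈ (-0.281, 0.453, 0.846); φ = arcsin(p_z) ≈ 57.78°, λ = atan2(p_y, p_x) ≈ 121.83°.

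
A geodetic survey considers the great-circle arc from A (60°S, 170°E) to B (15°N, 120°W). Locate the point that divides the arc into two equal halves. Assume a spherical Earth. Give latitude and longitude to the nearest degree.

≈ (26°S, 142°W)

The haversine formula gives a central angle δ ≈ 1.630 rad (93.4°) between the endpoints.
Interpolate at f = 1/2 with slerp weights a = sin((1−f)δ)/sin δ ≈ 0.729, b = sin(fδ)/sin δ ≈ 0.729.
p = a·p₁ + b·p₂ ≈ (-0.711, -0.546, -0.443); φ = arcsin(p_z) ≈ -26.27°, λ = atan2(p_y, p_x) ≈ -142.45°.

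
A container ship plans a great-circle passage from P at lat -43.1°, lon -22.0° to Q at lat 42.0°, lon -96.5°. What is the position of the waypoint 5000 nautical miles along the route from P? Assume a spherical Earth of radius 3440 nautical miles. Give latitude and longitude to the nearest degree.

≈ lat 23°, lon -77°

From cos δ = sin φ₁ sin φ₂ + cos φ₁ cos φ₂ cos Δλ, the central angle is δ ≈ 1.888 rad (108.2°). The total great-circle distance is δ·R ≈ 1.888 × 3440 ≈ 6496 nmi, so the target fraction is f = 5000/6496 ≈ 0.770.
Interpolate at f ≈ 0.770 with slerp weights a = sin((1−f)δ)/sin δ ≈ 0.443, b = sin(fδ)/sin δ ≈ 1.045.
p = a·p₁ + b·p₂ ≈ (0.212, -0.893, 0.397); φ = arcsin(p_z) ≈ 23.36°, λ = atan2(p_y, p_x) ≈ -76.63°.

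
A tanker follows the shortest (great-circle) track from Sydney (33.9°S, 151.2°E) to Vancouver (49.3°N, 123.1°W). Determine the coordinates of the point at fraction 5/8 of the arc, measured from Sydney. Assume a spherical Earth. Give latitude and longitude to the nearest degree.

≈ 22°N, 163°W

Write both endpoints as unit vectors p₁, p₂ with components (cos φ cos λ, cos φ sin λ, sin φ).
The central angle between the endpoints is δ = arccos(p₁·p₂) ≈ 1.963 rad (112.5°).
Interpolate at f = 5/8 with slerp weights a = sin((1−f)δ)/sin δ ≈ 0.727, b = sin(fδ)/sin δ ≈ 1.019.
p = a·p₁ + b·p₂ ≈ (-0.891, -0.266, 0.367); φ = arcsin(p_z) ≈ 21.54°, λ = atan2(p_y, p_x) ≈ -163.38°.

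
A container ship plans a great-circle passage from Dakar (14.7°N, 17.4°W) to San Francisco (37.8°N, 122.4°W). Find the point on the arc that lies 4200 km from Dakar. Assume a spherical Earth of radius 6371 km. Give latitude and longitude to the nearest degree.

Convert each endpoint to a unit vector on the sphere (x = cos φ cos λ, y = cos φ sin λ, z = sin φ).
The central angle between the endpoints is δ = arccos(p₁·p₂) ≈ 1.613 rad (92.4°). The total great-circle distance is δ·R ≈ 1.613 × 6371 ≈ 10277 km, so the target fraction is f = 4200/10277 ≈ 0.409.
Interpolate at f ≈ 0.409 with slerp weights a = sin((1−f)δ)/sin δ ≈ 0.816, b = sin(fδ)/sin δ ≈ 0.613.
p = a·p₁ + b·p₂ ≈ (0.494, -0.645, 0.583); φ = arcsin(p_z) ≈ 35.66°, λ = atan2(p_y, p_x) ≈ -52.56°.

≈ (36°N, 53°W)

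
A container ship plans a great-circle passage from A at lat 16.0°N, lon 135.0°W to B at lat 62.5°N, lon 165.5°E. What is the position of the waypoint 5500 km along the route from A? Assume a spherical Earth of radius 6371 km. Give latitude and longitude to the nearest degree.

≈ lat 56°N, lon 173°W

Write both endpoints as unit vectors p₁, p₂ with components (cos φ cos λ, cos φ sin λ, sin φ).
The central angle between the endpoints is δ = arccos(p₁·p₂) ≈ 1.082 rad (62.0°). The total great-circle distance is δ·R ≈ 1.082 × 6371 ≈ 6892 km, so the target fraction is f = 5500/6892 ≈ 0.798.
Interpolate at f ≈ 0.798 with slerp weights a = sin((1−f)δ)/sin δ ≈ 0.246, b = sin(fδ)/sin δ ≈ 0.861.
p = a·p₁ + b·p₂ ≈ (-0.552, -0.067, 0.831); φ = arcsin(p_z) ≈ 56.23°, λ = atan2(p_y, p_x) ≈ -173.04°.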